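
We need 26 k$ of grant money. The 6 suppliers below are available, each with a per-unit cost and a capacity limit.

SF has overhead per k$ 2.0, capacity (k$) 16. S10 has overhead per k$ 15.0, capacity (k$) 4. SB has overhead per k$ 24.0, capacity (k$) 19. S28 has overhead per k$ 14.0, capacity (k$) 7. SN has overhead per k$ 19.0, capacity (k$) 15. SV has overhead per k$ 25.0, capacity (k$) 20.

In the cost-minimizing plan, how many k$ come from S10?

3

Fill from the cheapest supplier first.
Take 16 from SF at 2.0 ; need 10 more.
Take 7 from S28 at 14.0 ; need 3 more.
S10 (15.0): take the remaining 3 ; done.
SN, SB, SV: unused.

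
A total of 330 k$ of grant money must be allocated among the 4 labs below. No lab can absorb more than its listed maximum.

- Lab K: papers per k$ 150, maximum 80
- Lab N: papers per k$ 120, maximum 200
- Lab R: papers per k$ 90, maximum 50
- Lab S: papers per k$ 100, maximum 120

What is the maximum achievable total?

41000

Order the labs by papers per k$: Lab K 150 > Lab N 120 > Lab S 100 > Lab R 90.
Lab K: +80 to 80 (cap) ; 250 left.
Lab N takes 200 to reach its cap of 200 ; 50 left.
Only 50 left; Lab S takes them to reach 50.
Total = 150×80 + 120×200 + 100×50 = 41000.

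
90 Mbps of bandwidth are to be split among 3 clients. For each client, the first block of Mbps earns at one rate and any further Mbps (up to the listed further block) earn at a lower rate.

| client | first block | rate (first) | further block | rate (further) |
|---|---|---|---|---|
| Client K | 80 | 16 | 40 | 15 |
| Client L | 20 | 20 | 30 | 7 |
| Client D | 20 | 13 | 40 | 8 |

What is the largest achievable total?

Treat each block as its own option and order by rate: Client L/first 20 > Client K/first 16 > Client K/second 15 > Client D/first 13 > Client D/second 8 > Client L/second 7.
Client L first at 20: fill all 20 ; 70 left.
Client K first at 16: only 70 left, fill 70.
Total = 20×20 + 16×70 = 1520.

1520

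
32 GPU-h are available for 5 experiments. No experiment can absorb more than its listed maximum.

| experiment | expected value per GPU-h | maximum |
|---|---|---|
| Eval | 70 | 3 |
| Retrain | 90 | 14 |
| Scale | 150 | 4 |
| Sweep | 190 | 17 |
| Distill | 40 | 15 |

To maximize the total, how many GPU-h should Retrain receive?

Rank by expected value per GPU-h: Sweep 190 > Scale 150 > Retrain 90 > Eval 70 > Distill 40.
Sweep: +17 to 17 (cap) — 15 left.
Scale: +4 to 4 (cap) — 11 left.
Retrain: +11 (room for 14) → 11. Pool exhausted.

11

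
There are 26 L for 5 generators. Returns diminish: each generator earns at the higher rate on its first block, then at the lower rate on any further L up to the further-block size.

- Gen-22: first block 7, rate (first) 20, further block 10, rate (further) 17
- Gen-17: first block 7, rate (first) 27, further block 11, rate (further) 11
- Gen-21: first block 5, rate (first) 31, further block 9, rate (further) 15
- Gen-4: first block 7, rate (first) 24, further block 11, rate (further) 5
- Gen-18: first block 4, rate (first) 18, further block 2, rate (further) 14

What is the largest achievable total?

Order all 10 blocks by rate: Gen-21/T1 31 > Gen-17/T1 27 > Gen-4/T1 24 > Gen-22/T1 20 > Gen-18/T1 18 > Gen-22/T2 17 > Gen-21/T2 15 > Gen-18/T2 14 > Gen-17/T2 11 > Gen-4/T2 5.
Gen-21 T1 at 31: fill all 5 — 21 left.
Gen-17 T1 at 27: fill all 7 — 14 left.
Fill Gen-4 T1 block (7 at 24) — 7 left.
Gen-22 T1 at 20: fill all 7 — 0 left.
Total = 31×5 + 27×7 + 24×7 + 20×7 = 652.

652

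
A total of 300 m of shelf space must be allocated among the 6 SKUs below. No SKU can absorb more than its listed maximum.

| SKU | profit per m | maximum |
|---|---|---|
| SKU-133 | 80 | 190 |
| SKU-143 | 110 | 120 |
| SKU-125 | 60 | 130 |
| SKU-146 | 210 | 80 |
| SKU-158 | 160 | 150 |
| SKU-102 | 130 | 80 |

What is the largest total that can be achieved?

49900

Highest profit per m first: SKU-146 210 > SKU-158 160 > SKU-102 130 > SKU-143 110 > SKU-133 80 > SKU-125 60.
Give SKU-146 80 to hit its cap of 80 ; 220 left.
SKU-158: +150 to 150 (cap) ; 70 left.
SKU-102: +70 (room for 80) → 70. Pool exhausted.
Total = 210×80 + 160×150 + 130×70 = 49900.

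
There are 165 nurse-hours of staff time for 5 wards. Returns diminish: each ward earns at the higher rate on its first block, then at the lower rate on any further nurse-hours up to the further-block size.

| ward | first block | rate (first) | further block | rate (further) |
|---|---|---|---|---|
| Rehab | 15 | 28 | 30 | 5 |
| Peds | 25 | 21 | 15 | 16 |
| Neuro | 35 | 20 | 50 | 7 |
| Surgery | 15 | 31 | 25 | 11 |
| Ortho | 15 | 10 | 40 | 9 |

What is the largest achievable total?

Rank every tier by rate: Surgery/first 31 > Rehab/first 28 > Peds/first 21 > Neuro/first 20 > Peds/second 16 > Surgery/second 11 > Ortho/first 10 > Ortho/second 9 > Neuro/second 7 > Rehab/second 5.
Fill Surgery first block (15 at 31) → 150 left.
Rehab first at 28: fill all 15 → 135 left.
Peds/first (21): +25 → 110 left.
Neuro/first (20): +35 → 75 left.
Fill Peds second block (15 at 16) → 60 left.
Surgery/second (11): +25 → 35 left.
Ortho first at 10: fill all 15 → 20 left.
Ortho second at 9: only 20 left, fill 20.
Total = 31×15 + 28×15 + 21×25 + 20×35 + 16×15 + 11×25 + 10×15 + 9×20 = 2955.

2955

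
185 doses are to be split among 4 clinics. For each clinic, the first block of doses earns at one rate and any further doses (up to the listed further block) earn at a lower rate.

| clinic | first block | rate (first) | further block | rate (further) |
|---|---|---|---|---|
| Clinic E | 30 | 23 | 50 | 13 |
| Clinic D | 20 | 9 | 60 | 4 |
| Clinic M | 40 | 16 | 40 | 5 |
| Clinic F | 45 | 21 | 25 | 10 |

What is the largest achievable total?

Treat each block as its own option and order by rate: Clinic E/tier1 23 > Clinic F/tier1 21 > Clinic M/tier1 16 > Clinic E/tier2 13 > Clinic F/tier2 10 > Clinic D/tier1 9 > Clinic M/tier2 5 > Clinic D/tier2 4.
Fill Clinic E tier1 block (30 at 23) ; 155 left.
Clinic F tier1 at 21: fill all 45 ; 110 left.
Fill Clinic M tier1 block (40 at 16) ; 70 left.
Clinic E tier2 at 13: fill all 50 ; 20 left.
Clinic F/tier2: +20 of 25 at 10; pool empty.
Total = 23×30 + 21×45 + 16×40 + 13×50 + 10×20 = 3125.

3125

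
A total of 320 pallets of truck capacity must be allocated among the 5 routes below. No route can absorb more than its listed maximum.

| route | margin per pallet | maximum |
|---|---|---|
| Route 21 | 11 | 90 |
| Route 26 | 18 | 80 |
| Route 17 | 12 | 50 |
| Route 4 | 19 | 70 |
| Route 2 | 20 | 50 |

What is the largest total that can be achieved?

Highest margin per pallet first: Route 2 20 > Route 4 19 > Route 26 18 > Route 17 12 > Route 21 11.
Route 2 takes 50 to reach its cap of 50 → 270 left.
Route 4 takes 70 to reach its cap of 70 → 200 left.
Give Route 26 80 to hit its cap of 80 → 120 left.
Route 17: +50 to 50 (cap) → 70 left.
Only 70 left; Route 21 takes them to reach 70.
Total = 11×70 + 18×80 + 12×50 + 19×70 + 20×50 = 5140.

5140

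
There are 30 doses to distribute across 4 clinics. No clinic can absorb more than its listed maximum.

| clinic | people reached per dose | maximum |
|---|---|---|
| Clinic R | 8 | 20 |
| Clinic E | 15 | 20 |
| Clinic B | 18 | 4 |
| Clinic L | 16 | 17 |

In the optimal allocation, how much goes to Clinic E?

Rank by people reached per dose: Clinic B 18 > Clinic L 16 > Clinic E 15 > Clinic R 8.
Clinic B: +4 to 4 (cap) ; 26 left.
Clinic L: +17 to 17 (cap) ; 9 left.
Clinic E has room for 20 but only 9 remain, so it gets 9.

9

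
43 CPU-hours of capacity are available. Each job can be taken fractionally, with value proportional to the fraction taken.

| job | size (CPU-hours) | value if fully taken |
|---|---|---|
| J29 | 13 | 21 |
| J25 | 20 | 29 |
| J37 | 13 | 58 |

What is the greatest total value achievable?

103.65

Sort by value density: J37 58/13≈4.46, J29 21/13≈1.62, J25 29/20≈1.45.
J37: take in full, 13 CPU-hours for value 58 → 30 left.
J29: take in full, 13 CPU-hours for value 21 → 17 left.
Only 17 CPU-hours remain; take 17/20 of J25 for value 29×17/20 = 24.65.
Total value = 103.65.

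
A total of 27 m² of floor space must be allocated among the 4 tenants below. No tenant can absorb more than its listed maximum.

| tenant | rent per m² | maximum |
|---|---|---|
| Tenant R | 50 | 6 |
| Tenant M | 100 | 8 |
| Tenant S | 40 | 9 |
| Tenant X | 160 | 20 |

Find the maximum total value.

3900

Rank by rent per m²: Tenant X 160 > Tenant M 100 > Tenant R 50 > Tenant S 40.
Tenant X: +20 to 20 (cap) → 7 left.
Tenant M: +7 (room for 8) → 7. Pool exhausted.
Total = 100×7 + 160×20 = 3900.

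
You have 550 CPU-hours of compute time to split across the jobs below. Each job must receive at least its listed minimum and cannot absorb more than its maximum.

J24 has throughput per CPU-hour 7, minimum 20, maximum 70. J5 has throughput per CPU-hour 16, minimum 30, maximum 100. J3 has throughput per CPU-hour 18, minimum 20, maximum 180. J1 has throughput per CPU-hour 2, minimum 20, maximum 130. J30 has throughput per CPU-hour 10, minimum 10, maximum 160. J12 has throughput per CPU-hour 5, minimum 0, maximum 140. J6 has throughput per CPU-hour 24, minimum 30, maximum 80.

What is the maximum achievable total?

8440

Meeting every minimum uses 20+30+20+20+10+0+30 = 130 CPU-hours, leaving 420.
Order the jobs by throughput per CPU-hour: J6 24 > J3 18 > J5 16 > J30 10 > J24 7 > J12 5 > J1 2.
J6: +50 to 80 (cap) — 370 left.
Give J3 160 more to hit its cap of 180 — 210 left.
J5: +70 to 100 (cap) — 140 left.
Only 140 left; J30 takes them to reach 150.
Total = 7×20 + 16×100 + 18×180 + 2×20 + 10×150 + 24×80 = 8440.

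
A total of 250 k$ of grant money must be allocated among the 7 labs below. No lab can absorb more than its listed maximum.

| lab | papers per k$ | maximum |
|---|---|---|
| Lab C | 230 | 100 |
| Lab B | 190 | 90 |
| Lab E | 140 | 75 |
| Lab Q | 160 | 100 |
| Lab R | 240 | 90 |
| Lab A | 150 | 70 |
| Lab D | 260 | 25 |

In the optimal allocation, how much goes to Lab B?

35

Highest papers per k$ first: Lab D 260 > Lab R 240 > Lab C 230 > Lab B 190 > Lab Q 160 > Lab A 150 > Lab E 140.
Give Lab D 25 to hit its cap of 25 → 225 left.
Lab R: +90 to 90 (cap) → 135 left.
Lab C takes 100 to reach its cap of 100 → 35 left.
Lab B has room for 90 but only 35 remain, so it gets 35.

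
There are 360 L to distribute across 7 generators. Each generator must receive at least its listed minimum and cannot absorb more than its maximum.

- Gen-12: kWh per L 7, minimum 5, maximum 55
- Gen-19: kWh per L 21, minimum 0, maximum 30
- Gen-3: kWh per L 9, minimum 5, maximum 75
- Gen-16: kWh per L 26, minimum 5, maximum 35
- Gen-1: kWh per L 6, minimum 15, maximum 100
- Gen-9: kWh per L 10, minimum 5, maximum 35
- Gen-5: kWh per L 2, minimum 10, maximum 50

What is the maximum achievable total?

Meeting every minimum uses 5+0+5+5+15+5+10 = 45 L, leaving 315.
Order the generators by kWh per L: Gen-16 26 > Gen-19 21 > Gen-9 10 > Gen-3 9 > Gen-12 7 > Gen-1 6 > Gen-5 2.
Gen-16 takes 30 more to reach its cap of 35 — 285 left.
Give Gen-19 30 more to hit its cap of 30 — 255 left.
Gen-9 takes 30 more to reach its cap of 35 — 225 left.
Gen-3: +70 to 75 (cap) — 155 left.
Gen-12 takes 50 more to reach its cap of 55 — 105 left.
Gen-1 takes 85 more to reach its cap of 100 — 20 left.
Gen-5 has room for 40 more but only 20 remain, so it gets 30.
Total = 7×55 + 21×30 + 9×75 + 26×35 + 6×100 + 10×35 + 2×30 = 3610.

3610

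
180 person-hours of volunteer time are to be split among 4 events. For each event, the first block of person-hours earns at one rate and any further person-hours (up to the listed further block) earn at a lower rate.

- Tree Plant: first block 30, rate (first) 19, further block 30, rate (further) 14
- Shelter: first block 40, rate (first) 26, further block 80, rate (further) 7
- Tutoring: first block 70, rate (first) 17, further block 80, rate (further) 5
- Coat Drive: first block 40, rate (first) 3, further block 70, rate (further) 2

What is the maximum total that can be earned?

Treat each block as its own option and order by rate: Shelter/tier1 26 > Tree Plant/tier1 19 > Tutoring/tier1 17 > Tree Plant/tier2 14 > Shelter/tier2 7 > Tutoring/tier2 5 > Coat Drive/tier1 3 > Coat Drive/tier2 2.
Shelter/tier1 (26): +40 — 140 left.
Tree Plant/tier1 (19): +30 — 110 left.
Tutoring tier1 at 17: fill all 70 — 40 left.
Fill Tree Plant tier2 block (30 at 14) — 10 left.
10 remain; put them into Shelter tier2 at 7.
Total = 26×40 + 19×30 + 17×70 + 14×30 + 7×10 = 3290.

3290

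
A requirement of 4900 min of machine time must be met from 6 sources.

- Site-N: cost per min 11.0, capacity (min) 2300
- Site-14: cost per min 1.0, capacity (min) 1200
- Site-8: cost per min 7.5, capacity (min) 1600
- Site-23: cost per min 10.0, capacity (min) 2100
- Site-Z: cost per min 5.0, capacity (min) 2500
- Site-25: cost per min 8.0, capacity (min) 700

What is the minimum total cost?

Use sources in increasing cost order.
Site-14 (1.0): use full 1200 → 3700 min to go.
Take 2500 from Site-Z at 5.0 → need 1200 more.
Site-8 (7.5): take the remaining 1200 → done.
Site-25, Site-23, Site-N: unused.
Cost = 1200×1.0 + 2500×5.0 + 1200×7.5 = 22700.

22700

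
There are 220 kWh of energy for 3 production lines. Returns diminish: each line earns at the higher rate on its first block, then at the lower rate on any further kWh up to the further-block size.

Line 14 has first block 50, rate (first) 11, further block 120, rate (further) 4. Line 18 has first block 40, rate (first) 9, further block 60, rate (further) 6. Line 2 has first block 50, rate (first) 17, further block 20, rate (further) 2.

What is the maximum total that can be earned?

Rank every tier by rate: Line 2/tier1 17 > Line 14/tier1 11 > Line 18/tier1 9 > Line 18/tier2 6 > Line 14/tier2 4 > Line 2/tier2 2.
Line 2/tier1 (17): +50 — 170 left.
Fill Line 14 tier1 block (50 at 11) — 120 left.
Line 18/tier1 (9): +40 — 80 left.
Line 18/tier2 (6): +60 — 20 left.
Line 14/tier2: +20 of 120 at 4; pool empty.
Total = 17×50 + 11×50 + 9×40 + 6×60 + 4×20 = 2200.

2200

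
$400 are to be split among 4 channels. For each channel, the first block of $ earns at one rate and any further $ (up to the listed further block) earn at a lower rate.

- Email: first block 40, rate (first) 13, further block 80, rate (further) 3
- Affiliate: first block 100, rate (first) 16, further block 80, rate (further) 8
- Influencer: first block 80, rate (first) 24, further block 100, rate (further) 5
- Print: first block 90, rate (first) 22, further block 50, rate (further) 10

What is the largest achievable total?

Treat each block as its own option and order by rate: Influencer/T1 24 > Print/T1 22 > Affiliate/T1 16 > Email/T1 13 > Print/T2 10 > Affiliate/T2 8 > Influencer/T2 5 > Email/T2 3.
Fill Influencer T1 block (80 at 24) ; 320 left.
Print T1 at 22: fill all 90 ; 230 left.
Fill Affiliate T1 block (100 at 16) ; 130 left.
Email T1 at 13: fill all 40 ; 90 left.
Fill Print T2 block (50 at 10) ; 40 left.
40 remain; put them into Affiliate T2 at 8.
Total = 24×80 + 22×90 + 16×100 + 13×40 + 10×50 + 8×40 = 6840.

6840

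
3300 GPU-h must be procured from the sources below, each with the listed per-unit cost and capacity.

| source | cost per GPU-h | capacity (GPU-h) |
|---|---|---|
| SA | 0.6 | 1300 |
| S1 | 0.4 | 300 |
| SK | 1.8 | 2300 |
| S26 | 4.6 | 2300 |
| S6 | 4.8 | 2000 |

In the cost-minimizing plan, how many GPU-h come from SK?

Cheapest first:
S1 at 0.4: take all 300 GPU-h — 3000 still needed.
SA at 0.6: take all 1300 GPU-h — 1700 still needed.
Take 1700 from SK at 1.8 to finish.
S26, S6: unused.

1700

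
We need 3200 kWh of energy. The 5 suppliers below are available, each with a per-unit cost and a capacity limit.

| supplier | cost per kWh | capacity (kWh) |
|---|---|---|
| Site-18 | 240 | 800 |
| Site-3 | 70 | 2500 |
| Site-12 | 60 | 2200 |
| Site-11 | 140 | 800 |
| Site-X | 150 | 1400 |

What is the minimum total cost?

Use suppliers in increasing cost order.
Take 2200 from Site-12 at 60 ; need 1000 more.
Take 1000 from Site-3 at 70 to finish.
Site-11, Site-X, Site-18: unused.
Cost = 2200×60 + 1000×70 = 202000.

202000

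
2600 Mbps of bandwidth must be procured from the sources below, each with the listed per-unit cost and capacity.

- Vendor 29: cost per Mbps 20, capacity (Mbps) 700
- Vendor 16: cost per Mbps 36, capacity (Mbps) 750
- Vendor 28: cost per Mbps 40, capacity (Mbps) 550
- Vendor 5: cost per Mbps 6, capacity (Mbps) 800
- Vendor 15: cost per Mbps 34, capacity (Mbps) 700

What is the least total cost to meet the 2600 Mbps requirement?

57000

Use sources in increasing cost order.
Take 800 from Vendor 5 at 6 — need 1800 more.
Vendor 29 (20): use full 700 — 1100 Mbps to go.
Vendor 15 at 34: take all 700 Mbps — 400 still needed.
Take 400 from Vendor 16 at 36 to finish.
Vendor 28: unused.
Cost = 800×6 + 700×20 + 700×34 + 400×36 = 57000.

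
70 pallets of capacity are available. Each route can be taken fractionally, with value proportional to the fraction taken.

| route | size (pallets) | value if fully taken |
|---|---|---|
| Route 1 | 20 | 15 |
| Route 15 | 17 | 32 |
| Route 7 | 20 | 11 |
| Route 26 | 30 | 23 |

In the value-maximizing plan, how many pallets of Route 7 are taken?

3

Rank by value-to-size ratio: Route 15 32/17≈1.88, Route 26 23/30≈0.767, Route 1 15/20≈0.75, Route 7 11/20≈0.55.
Take all of Route 15 (17 pallets, value 32) — 53 pallets left.
Take all of Route 26 (30 pallets, value 23) — 23 pallets left.
Route 1: take in full, 20 pallets for value 15 — 3 left.
3 pallets left: a 3/20 share of Route 7 gives 11×3/20 = 1.65.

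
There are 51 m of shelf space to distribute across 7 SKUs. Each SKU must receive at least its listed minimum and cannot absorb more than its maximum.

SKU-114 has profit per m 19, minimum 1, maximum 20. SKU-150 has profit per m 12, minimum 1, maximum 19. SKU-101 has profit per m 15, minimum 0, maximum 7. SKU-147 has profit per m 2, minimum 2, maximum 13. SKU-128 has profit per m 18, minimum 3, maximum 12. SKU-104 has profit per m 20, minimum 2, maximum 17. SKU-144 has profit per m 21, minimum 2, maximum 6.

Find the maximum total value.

Meeting every minimum uses 1+1+0+2+3+2+2 = 11 m, leaving 40.
Rank by profit per m: SKU-144 21 > SKU-104 20 > SKU-114 19 > SKU-128 18 > SKU-101 15 > SKU-150 12 > SKU-147 2.
Give SKU-144 4 more to hit its cap of 6 ; 36 left.
SKU-104: +15 to 17 (cap) ; 21 left.
SKU-114: +19 to 20 (cap) ; 2 left.
SKU-128: +2 (room for 9) → 5. Pool exhausted.
Total = 19×20 + 12×1 + 2×2 + 18×5 + 20×17 + 21×6 = 952.

952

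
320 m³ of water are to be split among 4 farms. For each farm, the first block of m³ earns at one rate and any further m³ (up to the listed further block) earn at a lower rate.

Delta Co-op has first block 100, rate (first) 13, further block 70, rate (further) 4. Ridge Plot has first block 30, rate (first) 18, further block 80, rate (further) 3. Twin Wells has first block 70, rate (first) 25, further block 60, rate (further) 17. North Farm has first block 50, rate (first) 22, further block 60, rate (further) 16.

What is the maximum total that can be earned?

6020

Order all 8 blocks by rate: Twin Wells/first 25 > North Farm/first 22 > Ridge Plot/first 18 > Twin Wells/second 17 > North Farm/second 16 > Delta Co-op/first 13 > Delta Co-op/second 4 > Ridge Plot/second 3.
Twin Wells/first (25): +70 → 250 left.
North Farm first at 22: fill all 50 → 200 left.
Fill Ridge Plot first block (30 at 18) → 170 left.
Fill Twin Wells second block (60 at 17) → 110 left.
North Farm/second (16): +60 → 50 left.
Delta Co-op/first: +50 of 100 at 13; pool empty.
Total = 25×70 + 22×50 + 18×30 + 17×60 + 16×60 + 13×50 = 6020.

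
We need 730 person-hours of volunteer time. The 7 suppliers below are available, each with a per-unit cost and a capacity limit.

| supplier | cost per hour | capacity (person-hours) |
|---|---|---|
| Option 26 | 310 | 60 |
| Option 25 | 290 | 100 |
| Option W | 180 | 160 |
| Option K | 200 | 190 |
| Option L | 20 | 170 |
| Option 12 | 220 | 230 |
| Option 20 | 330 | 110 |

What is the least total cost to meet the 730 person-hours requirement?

Fill from the cheapest supplier first.
Take 170 from Option L at 20 → need 560 more.
Take 160 from Option W at 180 → need 400 more.
Option K (200): use full 190 → 210 person-hours to go.
Option 12 (220): take the remaining 210 → done.
Option 25, Option 26, Option 20: unused.
Cost = 170×20 + 160×180 + 190×200 + 210×220 = 116400.

116400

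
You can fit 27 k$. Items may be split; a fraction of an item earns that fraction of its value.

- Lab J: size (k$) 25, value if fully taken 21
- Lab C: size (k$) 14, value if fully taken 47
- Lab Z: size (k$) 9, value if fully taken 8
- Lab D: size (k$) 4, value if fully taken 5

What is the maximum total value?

60

Best value per unit of size first: Lab C 47/14≈3.36, Lab D 5/4≈1.25, Lab Z 8/9≈0.889, Lab J 21/25≈0.84.
All 14 k$ of Lab C fit (value 47) → 13 remain.
All 4 k$ of Lab D fit (value 5) → 9 remain.
Take all of Lab Z (9 k$, value 8) → 0 k$ left.
Total value = 60.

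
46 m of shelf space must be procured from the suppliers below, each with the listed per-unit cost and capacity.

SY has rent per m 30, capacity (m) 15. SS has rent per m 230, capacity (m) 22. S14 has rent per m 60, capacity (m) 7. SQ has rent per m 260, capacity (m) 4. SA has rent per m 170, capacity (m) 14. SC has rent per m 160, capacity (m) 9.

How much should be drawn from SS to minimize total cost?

1

Cheapest first:
SY at 30: take all 15 m ; 31 still needed.
S14 at 60: take all 7 m ; 24 still needed.
Take 9 from SC at 160 ; need 15 more.
SA at 170: take all 14 m ; 1 still needed.
SS at 230: take 1 of its 22 ; requirement met.
SQ: unused.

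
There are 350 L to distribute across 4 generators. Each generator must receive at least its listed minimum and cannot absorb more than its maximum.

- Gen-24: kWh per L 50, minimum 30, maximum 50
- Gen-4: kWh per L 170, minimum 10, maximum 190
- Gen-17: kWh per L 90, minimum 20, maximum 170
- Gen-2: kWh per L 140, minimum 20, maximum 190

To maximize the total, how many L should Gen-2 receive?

110

Meeting every minimum uses 30+10+20+20 = 80 L, leaving 270.
Order the generators by kWh per L: Gen-4 170 > Gen-2 140 > Gen-17 90 > Gen-24 50.
Gen-4: +180 to 190 (cap) ; 90 left.
Gen-2 has room for 170 more but only 90 remain, so it gets 110.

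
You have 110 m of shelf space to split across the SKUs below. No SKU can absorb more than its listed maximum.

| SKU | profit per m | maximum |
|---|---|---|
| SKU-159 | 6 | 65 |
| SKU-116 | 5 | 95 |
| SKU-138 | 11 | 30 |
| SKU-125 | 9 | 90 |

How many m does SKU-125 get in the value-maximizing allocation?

80

Highest profit per m first: SKU-138 11 > SKU-125 9 > SKU-159 6 > SKU-116 5.
SKU-138 takes 30 to reach its cap of 30 ; 80 left.
SKU-125: +80 (room for 90) → 80. Pool exhausted.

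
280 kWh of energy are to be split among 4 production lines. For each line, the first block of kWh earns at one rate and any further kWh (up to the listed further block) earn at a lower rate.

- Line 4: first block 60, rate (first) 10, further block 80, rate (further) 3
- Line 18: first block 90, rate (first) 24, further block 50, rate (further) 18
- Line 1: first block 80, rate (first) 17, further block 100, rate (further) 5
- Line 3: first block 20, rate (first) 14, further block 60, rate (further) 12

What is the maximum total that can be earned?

5180

Treat each block as its own option and order by rate: Line 18/first 24 > Line 18/second 18 > Line 1/first 17 > Line 3/first 14 > Line 3/second 12 > Line 4/first 10 > Line 1/second 5 > Line 4/second 3.
Line 18/first (24): +90 → 190 left.
Line 18 second at 18: fill all 50 → 140 left.
Fill Line 1 first block (80 at 17) → 60 left.
Fill Line 3 first block (20 at 14) → 40 left.
Line 3/second: +40 of 60 at 12; pool empty.
Total = 24×90 + 18×50 + 17×80 + 14×20 + 12×40 = 5180.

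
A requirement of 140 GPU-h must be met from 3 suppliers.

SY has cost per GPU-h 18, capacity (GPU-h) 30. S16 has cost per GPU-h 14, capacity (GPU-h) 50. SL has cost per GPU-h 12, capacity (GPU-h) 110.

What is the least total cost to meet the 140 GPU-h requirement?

1740

Use suppliers in increasing cost order.
SL at 12: take all 110 GPU-h ; 30 still needed.
S16 at 14: take 30 of its 50 ; requirement met.
SY: unused.
Cost = 110×12 + 30×14 = 1740.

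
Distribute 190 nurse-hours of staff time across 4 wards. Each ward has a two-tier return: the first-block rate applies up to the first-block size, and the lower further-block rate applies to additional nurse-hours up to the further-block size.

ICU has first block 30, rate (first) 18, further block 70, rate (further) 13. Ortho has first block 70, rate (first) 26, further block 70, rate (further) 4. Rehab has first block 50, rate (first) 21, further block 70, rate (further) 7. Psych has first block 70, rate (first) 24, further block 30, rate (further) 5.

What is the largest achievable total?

4550

Treat each block as its own option and order by rate: Ortho/tier1 26 > Psych/tier1 24 > Rehab/tier1 21 > ICU/tier1 18 > ICU/tier2 13 > Rehab/tier2 7 > Psych/tier2 5 > Ortho/tier2 4.
Fill Ortho tier1 block (70 at 26) → 120 left.
Psych/tier1 (24): +70 → 50 left.
Rehab tier1 at 21: fill all 50 → 0 left.
Total = 26×70 + 24×70 + 21×50 = 4550.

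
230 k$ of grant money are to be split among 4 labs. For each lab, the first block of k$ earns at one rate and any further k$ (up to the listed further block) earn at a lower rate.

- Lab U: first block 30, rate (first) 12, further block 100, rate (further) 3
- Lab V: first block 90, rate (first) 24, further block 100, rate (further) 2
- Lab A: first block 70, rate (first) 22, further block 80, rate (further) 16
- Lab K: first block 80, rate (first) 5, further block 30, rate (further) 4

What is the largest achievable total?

4820

Rank every tier by rate: Lab V/first 24 > Lab A/first 22 > Lab A/second 16 > Lab U/first 12 > Lab K/first 5 > Lab K/second 4 > Lab U/second 3 > Lab V/second 2.
Lab V first at 24: fill all 90 — 140 left.
Lab A/first (22): +70 — 70 left.
Lab A/second: +70 of 80 at 16; pool empty.
Total = 24×90 + 22×70 + 16×70 = 4820.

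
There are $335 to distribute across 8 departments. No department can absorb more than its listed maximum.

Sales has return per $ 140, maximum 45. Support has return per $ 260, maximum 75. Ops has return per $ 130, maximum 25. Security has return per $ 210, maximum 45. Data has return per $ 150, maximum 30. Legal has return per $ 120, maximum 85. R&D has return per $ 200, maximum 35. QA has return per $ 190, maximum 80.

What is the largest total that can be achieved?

Order the departments by return per $: Support 260 > Security 210 > R&D 200 > QA 190 > Data 150 > Sales 140 > Ops 130 > Legal 120.
Give Support 75 to hit its cap of 75 — 260 left.
Give Security 45 to hit its cap of 45 — 215 left.
Give R&D 35 to hit its cap of 35 — 180 left.
QA: +80 to 80 (cap) — 100 left.
Data: +30 to 30 (cap) — 70 left.
Sales takes 45 to reach its cap of 45 — 25 left.
Ops: +25 to 25 (cap) — 0 left.
Total = 140×45 + 260×75 + 130×25 + 210×45 + 150×30 + 200×35 + 190×80 = 65200.

65200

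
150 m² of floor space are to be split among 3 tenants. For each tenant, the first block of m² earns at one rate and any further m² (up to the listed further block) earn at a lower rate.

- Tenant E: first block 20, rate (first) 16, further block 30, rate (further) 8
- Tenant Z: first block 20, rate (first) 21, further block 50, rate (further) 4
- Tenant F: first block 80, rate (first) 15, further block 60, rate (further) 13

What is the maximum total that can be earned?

Rank every tier by rate: Tenant Z/T1 21 > Tenant E/T1 16 > Tenant F/T1 15 > Tenant F/T2 13 > Tenant E/T2 8 > Tenant Z/T2 4.
Fill Tenant Z T1 block (20 at 21) — 130 left.
Tenant E T1 at 16: fill all 20 — 110 left.
Tenant F/T1 (15): +80 — 30 left.
Tenant F/T2: +30 of 60 at 13; pool empty.
Total = 21×20 + 16×20 + 15×80 + 13×30 = 2330.

2330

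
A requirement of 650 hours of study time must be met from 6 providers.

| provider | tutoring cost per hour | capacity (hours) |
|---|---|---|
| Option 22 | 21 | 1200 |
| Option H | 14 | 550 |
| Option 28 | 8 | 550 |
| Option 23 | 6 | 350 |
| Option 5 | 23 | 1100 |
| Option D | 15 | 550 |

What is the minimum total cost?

Use providers in increasing cost order.
Option 23 (6): use full 350 — 300 hours to go.
Option 28 at 8: take 300 of its 550 — requirement met.
Option H, Option D, Option 22, Option 5: unused.
Cost = 350×6 + 300×8 = 4500.

4500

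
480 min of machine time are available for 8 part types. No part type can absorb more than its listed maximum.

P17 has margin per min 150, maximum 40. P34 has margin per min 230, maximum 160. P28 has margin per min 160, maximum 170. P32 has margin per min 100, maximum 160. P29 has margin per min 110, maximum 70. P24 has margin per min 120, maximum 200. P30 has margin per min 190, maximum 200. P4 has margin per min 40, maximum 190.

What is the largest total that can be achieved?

94000

Rank by margin per min: P34 230 > P30 190 > P28 160 > P17 150 > P24 120 > P29 110 > P32 100 > P4 40.
P34: +160 to 160 (cap) → 320 left.
P30 takes 200 to reach its cap of 200 → 120 left.
P28: +120 (room for 170) → 120. Pool exhausted.
Total = 230×160 + 160×120 + 190×200 = 94000.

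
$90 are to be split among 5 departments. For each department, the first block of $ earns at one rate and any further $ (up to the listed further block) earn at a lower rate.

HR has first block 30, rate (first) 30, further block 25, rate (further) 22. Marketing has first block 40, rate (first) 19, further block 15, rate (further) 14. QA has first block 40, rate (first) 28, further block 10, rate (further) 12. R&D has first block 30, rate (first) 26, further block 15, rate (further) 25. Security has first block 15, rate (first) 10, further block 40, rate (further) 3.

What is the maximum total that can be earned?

2540

Order all 10 blocks by rate: HR/T1 30 > QA/T1 28 > R&D/T1 26 > R&D/T2 25 > HR/T2 22 > Marketing/T1 19 > Marketing/T2 14 > QA/T2 12 > Security/T1 10 > Security/T2 3.
HR T1 at 30: fill all 30 — 60 left.
QA/T1 (28): +40 — 20 left.
R&D/T1: +20 of 30 at 26; pool empty.
Total = 30×30 + 28×40 + 26×20 = 2540.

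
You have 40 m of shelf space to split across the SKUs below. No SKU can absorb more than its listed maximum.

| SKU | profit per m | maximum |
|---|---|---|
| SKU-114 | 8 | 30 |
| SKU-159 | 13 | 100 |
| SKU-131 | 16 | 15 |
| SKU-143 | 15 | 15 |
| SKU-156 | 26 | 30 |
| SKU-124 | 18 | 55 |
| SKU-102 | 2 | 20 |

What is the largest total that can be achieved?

960

Rank by profit per m: SKU-156 26 > SKU-124 18 > SKU-131 16 > SKU-143 15 > SKU-159 13 > SKU-114 8 > SKU-102 2.
SKU-156 takes 30 to reach its cap of 30 — 10 left.
SKU-124: +10 (room for 55) → 10. Pool exhausted.
Total = 26×30 + 18×10 = 960.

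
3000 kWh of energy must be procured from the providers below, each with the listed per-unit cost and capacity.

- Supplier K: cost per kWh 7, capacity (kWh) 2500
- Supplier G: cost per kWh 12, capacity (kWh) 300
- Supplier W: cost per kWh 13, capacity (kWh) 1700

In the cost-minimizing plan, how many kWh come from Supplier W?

Fill from the cheapest provider first.
Supplier K at 7: take all 2500 kWh ; 500 still needed.
Supplier G (12): use full 300 ; 200 kWh to go.
Supplier W at 13: take 200 of its 1700 ; requirement met.

200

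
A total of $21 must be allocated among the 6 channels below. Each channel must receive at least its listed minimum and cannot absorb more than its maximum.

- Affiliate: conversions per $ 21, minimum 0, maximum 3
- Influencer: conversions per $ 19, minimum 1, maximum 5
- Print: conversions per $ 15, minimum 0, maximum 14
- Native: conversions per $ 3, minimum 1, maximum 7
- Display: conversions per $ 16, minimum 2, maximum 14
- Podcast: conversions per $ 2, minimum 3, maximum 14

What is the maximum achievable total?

Meeting every minimum uses 0+1+0+1+2+3 = 7 $, leaving 14.
Rank by conversions per $: Affiliate 21 > Influencer 19 > Display 16 > Print 15 > Native 3 > Podcast 2.
Affiliate takes 3 more to reach its cap of 3 — 11 left.
Give Influencer 4 more to hit its cap of 5 — 7 left.
Only 7 left; Display takes them to reach 9.
Total = 21×3 + 19×5 + 3×1 + 16×9 + 2×3 = 311.

311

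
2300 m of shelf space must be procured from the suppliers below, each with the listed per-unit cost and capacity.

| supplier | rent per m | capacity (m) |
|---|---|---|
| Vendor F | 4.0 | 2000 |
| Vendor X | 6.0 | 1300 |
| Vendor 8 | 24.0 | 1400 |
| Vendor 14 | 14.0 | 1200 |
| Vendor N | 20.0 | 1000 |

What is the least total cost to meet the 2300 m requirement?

9800

Fill from the cheapest supplier first.
Vendor F at 4.0: take all 2000 m ; 300 still needed.
Vendor X (6.0): take the remaining 300 ; done.
Vendor 14, Vendor N, Vendor 8: unused.
Cost = 2000×4.0 + 300×6.0 = 9800.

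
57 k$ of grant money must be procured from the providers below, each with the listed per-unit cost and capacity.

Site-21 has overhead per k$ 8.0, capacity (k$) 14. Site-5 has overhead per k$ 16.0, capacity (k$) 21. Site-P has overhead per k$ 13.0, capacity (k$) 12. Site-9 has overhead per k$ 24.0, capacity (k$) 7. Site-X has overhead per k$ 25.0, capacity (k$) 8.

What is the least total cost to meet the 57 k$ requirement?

847

Use providers in increasing cost order.
Site-21 at 8.0: take all 14 k$ ; 43 still needed.
Site-P (13.0): use full 12 ; 31 k$ to go.
Site-5 (16.0): use full 21 ; 10 k$ to go.
Site-9 (24.0): use full 7 ; 3 k$ to go.
Take 3 from Site-X at 25.0 to finish.
Cost = 14×8.0 + 12×13.0 + 21×16.0 + 7×24.0 + 3×25.0 = 847.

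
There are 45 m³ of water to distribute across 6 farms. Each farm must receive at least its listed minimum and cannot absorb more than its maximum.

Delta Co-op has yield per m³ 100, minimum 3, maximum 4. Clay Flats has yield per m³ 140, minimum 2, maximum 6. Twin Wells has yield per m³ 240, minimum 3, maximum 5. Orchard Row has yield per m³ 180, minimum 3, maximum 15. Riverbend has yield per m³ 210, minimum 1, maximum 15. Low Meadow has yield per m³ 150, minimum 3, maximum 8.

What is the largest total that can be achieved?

Meeting every minimum uses 3+2+3+3+1+3 = 15 m³, leaving 30.
Order the farms by yield per m³: Twin Wells 240 > Riverbend 210 > Orchard Row 180 > Low Meadow 150 > Clay Flats 140 > Delta Co-op 100.
Give Twin Wells 2 more to hit its cap of 5 → 28 left.
Riverbend: +14 to 15 (cap) → 14 left.
Orchard Row: +12 to 15 (cap) → 2 left.
Low Meadow has room for 5 more but only 2 remain, so it gets 5.
Total = 100×3 + 140×2 + 240×5 + 180×15 + 210×15 + 150×5 = 8380.

8380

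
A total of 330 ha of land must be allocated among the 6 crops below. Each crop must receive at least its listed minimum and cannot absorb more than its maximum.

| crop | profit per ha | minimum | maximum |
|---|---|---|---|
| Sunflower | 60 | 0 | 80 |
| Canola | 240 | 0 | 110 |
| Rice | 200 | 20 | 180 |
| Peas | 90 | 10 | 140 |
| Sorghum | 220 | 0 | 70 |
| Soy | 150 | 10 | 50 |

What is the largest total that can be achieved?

70200

Meeting every minimum uses 0+0+20+10+0+10 = 40 ha, leaving 290.
Order the crops by profit per ha: Canola 240 > Sorghum 220 > Rice 200 > Soy 150 > Peas 90 > Sunflower 60.
Canola takes 110 more to reach its cap of 110 — 180 left.
Give Sorghum 70 more to hit its cap of 70 — 110 left.
Rice: +110 (room for 160) → 130. Pool exhausted.
Total = 240×110 + 200×130 + 90×10 + 220×70 + 150×10 = 70200.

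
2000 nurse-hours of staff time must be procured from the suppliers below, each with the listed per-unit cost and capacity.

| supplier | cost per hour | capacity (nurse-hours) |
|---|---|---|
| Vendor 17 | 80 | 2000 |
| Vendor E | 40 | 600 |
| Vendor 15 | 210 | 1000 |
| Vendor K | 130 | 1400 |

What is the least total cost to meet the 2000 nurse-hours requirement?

Cheapest first:
Vendor E (40): use full 600 ; 1400 nurse-hours to go.
Take 1400 from Vendor 17 at 80 to finish.
Vendor K, Vendor 15: unused.
Cost = 600×40 + 1400×80 = 136000.

136000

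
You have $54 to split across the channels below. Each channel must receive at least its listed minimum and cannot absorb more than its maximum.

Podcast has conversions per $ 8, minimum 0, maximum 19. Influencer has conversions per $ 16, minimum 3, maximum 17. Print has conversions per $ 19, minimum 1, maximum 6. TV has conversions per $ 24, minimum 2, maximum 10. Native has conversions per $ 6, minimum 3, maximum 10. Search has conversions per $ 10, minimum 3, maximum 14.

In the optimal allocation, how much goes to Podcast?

Meeting every minimum uses 0+3+1+2+3+3 = 12 $, leaving 42.
Order the channels by conversions per $: TV 24 > Print 19 > Influencer 16 > Search 10 > Podcast 8 > Native 6.
TV takes 8 more to reach its cap of 10 → 34 left.
Give Print 5 more to hit its cap of 6 → 29 left.
Influencer: +14 to 17 (cap) → 15 left.
Search takes 11 more to reach its cap of 14 → 4 left.
Podcast has room for 19 more but only 4 remain, so it gets 4.

4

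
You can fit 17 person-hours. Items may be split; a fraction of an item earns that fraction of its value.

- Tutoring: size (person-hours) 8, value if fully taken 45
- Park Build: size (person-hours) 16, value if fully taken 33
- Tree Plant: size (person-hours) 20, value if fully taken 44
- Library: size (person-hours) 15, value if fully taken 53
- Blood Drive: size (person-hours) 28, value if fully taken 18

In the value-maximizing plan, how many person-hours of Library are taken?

Rank by value-to-size ratio: Tutoring 45/8≈5.62, Library 53/15≈3.53, Tree Plant 44/20≈2.2, Park Build 33/16≈2.06, Blood Drive 18/28≈0.643.
Take all of Tutoring (8 person-hours, value 45) → 9 person-hours left.
Fill the last 9 person-hours with part of Library: 9/15 of it earns 31.8.

9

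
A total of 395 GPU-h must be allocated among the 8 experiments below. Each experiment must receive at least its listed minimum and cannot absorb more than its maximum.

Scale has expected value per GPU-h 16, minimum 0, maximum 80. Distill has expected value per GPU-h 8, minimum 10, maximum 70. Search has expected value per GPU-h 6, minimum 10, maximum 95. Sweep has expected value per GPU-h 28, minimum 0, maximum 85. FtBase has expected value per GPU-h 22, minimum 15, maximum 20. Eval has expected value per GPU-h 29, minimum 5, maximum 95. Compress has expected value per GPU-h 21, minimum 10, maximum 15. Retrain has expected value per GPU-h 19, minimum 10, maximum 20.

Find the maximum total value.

Meeting every minimum uses 0+10+10+0+15+5+10+10 = 60 GPU-h, leaving 335.
Order the experiments by expected value per GPU-h: Eval 29 > Sweep 28 > FtBase 22 > Compress 21 > Retrain 19 > Scale 16 > Distill 8 > Search 6.
Eval takes 90 more to reach its cap of 95 → 245 left.
Sweep: +85 to 85 (cap) → 160 left.
FtBase takes 5 more to reach its cap of 20 → 155 left.
Compress: +5 to 15 (cap) → 150 left.
Retrain: +10 to 20 (cap) → 140 left.
Scale: +80 to 80 (cap) → 60 left.
Distill: +60 to 70 (cap) → 0 left.
Total = 16×80 + 8×70 + 6×10 + 28×85 + 22×20 + 29×95 + 21×15 + 19×20 = 8170.

8170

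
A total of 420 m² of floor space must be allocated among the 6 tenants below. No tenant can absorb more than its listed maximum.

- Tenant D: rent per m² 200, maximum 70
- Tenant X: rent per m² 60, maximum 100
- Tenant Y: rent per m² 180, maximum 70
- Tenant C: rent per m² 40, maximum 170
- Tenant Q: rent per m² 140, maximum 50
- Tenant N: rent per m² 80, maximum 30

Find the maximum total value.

46000

Highest rent per m² first: Tenant D 200 > Tenant Y 180 > Tenant Q 140 > Tenant N 80 > Tenant X 60 > Tenant C 40.
Tenant D: +70 to 70 (cap) — 350 left.
Tenant Y takes 70 to reach its cap of 70 — 280 left.
Give Tenant Q 50 to hit its cap of 50 — 230 left.
Tenant N takes 30 to reach its cap of 30 — 200 left.
Tenant X: +100 to 100 (cap) — 100 left.
Tenant C has room for 170 but only 100 remain, so it gets 100.
Total = 200×70 + 60×100 + 180×70 + 40×100 + 140×50 + 80×30 = 46000.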